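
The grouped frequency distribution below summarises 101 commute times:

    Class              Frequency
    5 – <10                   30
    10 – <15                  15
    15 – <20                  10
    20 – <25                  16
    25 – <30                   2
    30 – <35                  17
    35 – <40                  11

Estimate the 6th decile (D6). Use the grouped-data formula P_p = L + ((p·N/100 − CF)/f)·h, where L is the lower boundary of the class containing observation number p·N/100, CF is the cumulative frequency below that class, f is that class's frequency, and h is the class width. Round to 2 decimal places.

N = 101; target position k = 60/100 · 101 = 60.6.
Cumulative frequencies: 30, 45, 55, 71, 73, 90, 101.
Observation 60.6 falls in the class 20 – <25.
L = 20, CF = 55, f = 16, h = 5.
P60 = 20 + ((60.6 − 55)/16)·5 = 20 + 1.75 = 21.75.

21.75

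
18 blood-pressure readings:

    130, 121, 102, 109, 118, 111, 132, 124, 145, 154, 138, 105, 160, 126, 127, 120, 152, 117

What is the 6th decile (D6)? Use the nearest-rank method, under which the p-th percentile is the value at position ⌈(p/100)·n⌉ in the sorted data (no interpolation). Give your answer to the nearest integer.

127

Sorted: 102, 105, 109, 111, 117, 118, 120, 121, 124, 126, 127, 130, 132, 138, 145, 152, 154, 160.
n = 18.
Position = ⌈60/100 · 18⌉ = ⌈10.8⌉ = 11.
The value at rank 11 is 127.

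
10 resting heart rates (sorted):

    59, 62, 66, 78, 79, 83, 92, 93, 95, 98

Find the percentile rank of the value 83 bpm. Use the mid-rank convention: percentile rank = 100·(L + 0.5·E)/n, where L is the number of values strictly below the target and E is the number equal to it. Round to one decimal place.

55.0

Count below 83: L = 5; count equal: E = 1; n = 10.
Percentile rank = 100·(5 + 0.5·1)/10 = 100·5.5/10 = 55.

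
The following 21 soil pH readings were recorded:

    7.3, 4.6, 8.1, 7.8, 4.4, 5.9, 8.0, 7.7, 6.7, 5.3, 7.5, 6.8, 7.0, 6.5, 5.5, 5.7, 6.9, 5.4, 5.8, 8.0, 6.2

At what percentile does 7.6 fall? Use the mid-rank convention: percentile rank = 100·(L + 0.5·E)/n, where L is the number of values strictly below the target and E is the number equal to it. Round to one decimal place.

76.2

Sorted: 4.4, 4.6, 5.3, 5.4, 5.5, 5.7, 5.8, 5.9, 6.2, 6.5, 6.7, 6.8, 6.9, 7.0, 7.3, 7.5, 7.7, 7.8, 8.0, 8.0, 8.1.
Count below 7.6: L = 16; count equal: E = 0; n = 21.
Percentile rank = 100·(16 + 0.5·0)/21 = 100·16/21 = 76.19.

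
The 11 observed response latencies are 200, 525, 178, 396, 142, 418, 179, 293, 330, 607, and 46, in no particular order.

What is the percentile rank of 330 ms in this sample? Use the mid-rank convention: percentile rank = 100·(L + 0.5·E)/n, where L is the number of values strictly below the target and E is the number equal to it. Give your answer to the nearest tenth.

Sorted: 46, 142, 178, 179, 200, 293, 330, 396, 418, 525, 607.
Count below 330: L = 6; count equal: E = 1; n = 11.
Percentile rank = 100·(6 + 0.5·1)/11 = 100·6.5/11 = 59.09.

59.1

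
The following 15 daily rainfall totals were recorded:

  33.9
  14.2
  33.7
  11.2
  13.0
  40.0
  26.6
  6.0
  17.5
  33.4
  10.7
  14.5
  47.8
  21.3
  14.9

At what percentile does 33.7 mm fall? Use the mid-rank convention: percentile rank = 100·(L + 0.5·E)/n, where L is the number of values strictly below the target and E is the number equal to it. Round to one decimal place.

Sorted: 6.0, 10.7, 11.2, 13.0, 14.2, 14.5, 14.9, 17.5, 21.3, 26.6, 33.4, 33.7, 33.9, 40.0, 47.8.
Count below 33.7: L = 11; count equal: E = 1; n = 15.
Percentile rank = 100·(11 + 0.5·1)/15 = 100·11.5/15 = 76.67.

76.7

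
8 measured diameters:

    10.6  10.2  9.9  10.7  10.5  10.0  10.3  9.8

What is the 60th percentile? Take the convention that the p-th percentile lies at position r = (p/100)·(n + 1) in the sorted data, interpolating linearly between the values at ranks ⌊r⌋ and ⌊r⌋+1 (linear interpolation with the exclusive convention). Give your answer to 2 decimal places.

10.38

Sorted: 9.8, 9.9, 10.0, 10.2, 10.3, 10.5, 10.6, 10.7.
n = 8.
r = (60/100)·(8 + 1) = 5.4.
Rank 5 is 10.3 and rank 6 is 10.5.
Interpolate: 10.3 + 0.4·(10.5 − 10.3) = 10.3 + 0.4·0.2 = 10.38.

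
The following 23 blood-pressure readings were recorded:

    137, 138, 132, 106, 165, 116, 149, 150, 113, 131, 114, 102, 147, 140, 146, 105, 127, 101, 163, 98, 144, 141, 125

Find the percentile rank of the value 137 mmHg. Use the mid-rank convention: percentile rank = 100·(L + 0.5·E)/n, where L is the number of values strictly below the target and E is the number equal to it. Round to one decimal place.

Sorted: 98, 101, 102, 105, 106, 113, 114, 116, 125, 127, 131, 132, 137, 138, 140, 141, 144, 146, 147, 149, 150, 163, 165.
Count below 137: L = 12; count equal: E = 1; n = 23.
Percentile rank = 100·(12 + 0.5·1)/23 = 100·12.5/23 = 54.35.

54.3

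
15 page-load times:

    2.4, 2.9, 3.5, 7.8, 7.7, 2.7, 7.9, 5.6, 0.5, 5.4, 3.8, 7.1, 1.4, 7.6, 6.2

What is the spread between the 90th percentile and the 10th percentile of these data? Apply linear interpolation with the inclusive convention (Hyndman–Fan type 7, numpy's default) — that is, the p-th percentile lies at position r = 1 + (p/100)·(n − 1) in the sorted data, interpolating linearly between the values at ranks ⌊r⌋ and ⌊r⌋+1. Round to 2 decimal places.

Sorted: 0.5, 1.4, 2.4, 2.7, 2.9, 3.5, 3.8, 5.4, 5.6, 6.2, 7.1, 7.6, 7.7, 7.8, 7.9.
n = 15.
P10: r = 2.4; ranks 2–3 are 1.4, 2.4; interpolating gives 1.8.
P90: r = 13.6; ranks 13–14 are 7.7, 7.8; interpolating gives 7.76.
Difference: 7.76 − 1.8 = 5.96.

5.96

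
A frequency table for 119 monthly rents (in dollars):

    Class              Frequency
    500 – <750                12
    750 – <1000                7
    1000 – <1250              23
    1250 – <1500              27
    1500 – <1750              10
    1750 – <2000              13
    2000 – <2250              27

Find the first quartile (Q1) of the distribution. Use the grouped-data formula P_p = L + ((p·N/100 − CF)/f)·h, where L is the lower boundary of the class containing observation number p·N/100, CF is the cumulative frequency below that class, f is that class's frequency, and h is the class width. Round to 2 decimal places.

1116.85

N = 119; target position k = 25/100 · 119 = 29.75.
Cumulative frequencies: 12, 19, 42, 69, 79, 92, 119.
Observation 29.75 falls in the class 1000 – <1250.
L = 1000, CF = 19, f = 23, h = 250.
P25 = 1000 + ((29.75 − 19)/23)·250 = 1000 + 116.848 = 1116.85.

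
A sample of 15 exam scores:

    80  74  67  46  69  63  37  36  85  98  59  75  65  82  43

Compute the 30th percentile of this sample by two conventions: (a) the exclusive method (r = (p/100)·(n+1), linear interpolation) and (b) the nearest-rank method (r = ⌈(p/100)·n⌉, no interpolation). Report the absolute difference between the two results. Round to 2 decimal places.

Sorted: 36, 37, 43, 46, 59, 63, 65, 67, 69, 74, 75, 80, 82, 85, 98.
n = 15.
(a) r = 4.8; between ranks 4 (46) and 5 (59): 56.4.
(b) the nearest-rank method: rank 5 → 59.
|56.4 − 59| = 2.6.

2.60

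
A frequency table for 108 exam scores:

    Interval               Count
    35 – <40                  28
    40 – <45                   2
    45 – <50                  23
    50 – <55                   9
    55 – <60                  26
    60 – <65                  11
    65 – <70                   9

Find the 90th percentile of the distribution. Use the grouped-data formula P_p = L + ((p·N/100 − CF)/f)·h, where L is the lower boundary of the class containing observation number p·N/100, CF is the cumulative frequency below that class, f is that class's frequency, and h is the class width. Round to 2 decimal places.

64.18

N = 108; target position k = 90/100 · 108 = 97.2.
Cumulative frequencies: 28, 30, 53, 62, 88, 99, 108.
Observation 97.2 falls in the class 60 – <65.
L = 60, CF = 88, f = 11, h = 5.
P90 = 60 + ((97.2 − 88)/11)·5 = 60 + 4.18182 = 64.1818.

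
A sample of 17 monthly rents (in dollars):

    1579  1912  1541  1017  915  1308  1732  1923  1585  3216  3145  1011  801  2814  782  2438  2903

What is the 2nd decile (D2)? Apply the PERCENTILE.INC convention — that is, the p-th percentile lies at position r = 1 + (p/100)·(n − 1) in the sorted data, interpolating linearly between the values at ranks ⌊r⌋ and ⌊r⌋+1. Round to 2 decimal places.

Sorted: 782, 801, 915, 1011, 1017, 1308, 1541, 1579, 1585, 1732, 1912, 1923, 2438, 2814, 2903, 3145, 3216.
n = 17.
r = 1 + (20/100)·(17 − 1) = 1 + 3.2 = 4.2.
Rank 4 is 1011 and rank 5 is 1017.
Interpolate: 1011 + 0.2·(1017 − 1011) = 1011 + 0.2·6 = 1012.2.

1012.20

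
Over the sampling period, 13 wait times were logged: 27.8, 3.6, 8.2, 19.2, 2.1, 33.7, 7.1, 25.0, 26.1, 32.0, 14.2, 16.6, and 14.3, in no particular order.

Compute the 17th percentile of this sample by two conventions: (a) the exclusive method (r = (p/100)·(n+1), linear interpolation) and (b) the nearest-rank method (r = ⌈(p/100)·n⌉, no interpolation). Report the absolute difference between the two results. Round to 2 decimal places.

2.17

Sorted: 2.1, 3.6, 7.1, 8.2, 14.2, 14.3, 16.6, 19.2, 25.0, 26.1, 27.8, 32.0, 33.7.
n = 13.
(a) r = 2.38; between ranks 2 (3.6) and 3 (7.1): 4.93.
(b) the nearest-rank method: rank 3 → 7.1.
|4.93 − 7.1| = 2.17.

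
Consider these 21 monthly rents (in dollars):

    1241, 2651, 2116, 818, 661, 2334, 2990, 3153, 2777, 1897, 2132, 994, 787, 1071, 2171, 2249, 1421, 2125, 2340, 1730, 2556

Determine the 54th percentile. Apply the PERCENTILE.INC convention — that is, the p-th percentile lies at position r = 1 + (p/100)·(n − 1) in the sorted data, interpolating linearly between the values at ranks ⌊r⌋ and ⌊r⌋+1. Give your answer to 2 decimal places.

Sorted: 661, 787, 818, 994, 1071, 1241, 1421, 1730, 1897, 2116, 2125, 2132, 2171, 2249, 2334, 2340, 2556, 2651, 2777, 2990, 3153.
n = 21.
r = 1 + (54/100)·(21 − 1) = 1 + 10.8 = 11.8.
Rank 11 is 2125 and rank 12 is 2132.
Interpolate: 2125 + 0.8·(2132 − 2125) = 2125 + 0.8·7 = 2130.6.

2130.60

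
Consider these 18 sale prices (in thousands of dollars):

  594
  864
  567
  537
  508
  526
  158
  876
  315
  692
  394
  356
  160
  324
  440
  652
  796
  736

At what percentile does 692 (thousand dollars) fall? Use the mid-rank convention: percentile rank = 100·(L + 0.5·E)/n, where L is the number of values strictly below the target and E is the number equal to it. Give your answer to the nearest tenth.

Sorted: 158, 160, 315, 324, 356, 394, 440, 508, 526, 537, 567, 594, 652, 692, 736, 796, 864, 876.
Count below 692: L = 13; count equal: E = 1; n = 18.
Percentile rank = 100·(13 + 0.5·1)/18 = 100·13.5/18 = 75.

75.0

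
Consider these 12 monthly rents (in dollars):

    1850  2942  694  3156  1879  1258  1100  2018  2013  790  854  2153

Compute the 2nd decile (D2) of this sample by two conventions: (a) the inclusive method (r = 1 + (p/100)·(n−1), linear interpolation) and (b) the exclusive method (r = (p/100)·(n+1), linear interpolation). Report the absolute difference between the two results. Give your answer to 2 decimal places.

Sorted: 694, 790, 854, 1100, 1258, 1850, 1879, 2013, 2018, 2153, 2942, 3156.
n = 12.
(a) r = 3.2; between ranks 3 (854) and 4 (1100): 903.2.
(b) r = 2.6; between ranks 2 (790) and 3 (854): 828.4.
|903.2 − 828.4| = 74.8.

74.80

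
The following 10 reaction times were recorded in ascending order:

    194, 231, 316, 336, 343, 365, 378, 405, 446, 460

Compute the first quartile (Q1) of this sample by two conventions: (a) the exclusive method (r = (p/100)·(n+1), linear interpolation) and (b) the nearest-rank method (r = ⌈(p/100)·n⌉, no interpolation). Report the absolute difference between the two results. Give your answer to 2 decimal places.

21.25

n = 10.
(a) r = 2.75; between ranks 2 (231) and 3 (316): 294.75.
(b) the nearest-rank method: rank 3 → 316.
|294.75 − 316| = 21.25.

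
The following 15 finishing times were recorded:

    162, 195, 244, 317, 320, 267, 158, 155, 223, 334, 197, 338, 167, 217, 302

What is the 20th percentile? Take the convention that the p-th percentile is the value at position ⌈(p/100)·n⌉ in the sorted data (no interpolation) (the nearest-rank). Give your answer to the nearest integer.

Sorted: 155, 158, 162, 167, 195, 197, 217, 223, 244, 267, 302, 317, 320, 334, 338.
n = 15.
Position = ⌈20/100 · 15⌉ = ⌈3⌉ = 3.
The value at rank 3 is 162.

162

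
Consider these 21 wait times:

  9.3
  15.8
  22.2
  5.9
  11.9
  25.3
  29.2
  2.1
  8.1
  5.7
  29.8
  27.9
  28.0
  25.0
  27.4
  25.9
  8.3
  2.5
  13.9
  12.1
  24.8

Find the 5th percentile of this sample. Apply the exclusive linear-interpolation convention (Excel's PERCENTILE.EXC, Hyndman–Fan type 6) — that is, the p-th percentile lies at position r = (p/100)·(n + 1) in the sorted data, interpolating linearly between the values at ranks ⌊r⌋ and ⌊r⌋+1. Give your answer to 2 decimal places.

2.14

Sorted: 2.1, 2.5, 5.7, 5.9, 8.1, 8.3, 9.3, 11.9, 12.1, 13.9, 15.8, 22.2, 24.8, 25.0, 25.3, 25.9, 27.4, 27.9, 28.0, 29.2, 29.8.
n = 21.
r = (5/100)·(21 + 1) = 1.1.
Rank 1 is 2.1 and rank 2 is 2.5.
Interpolate: 2.1 + 0.1·(2.5 − 2.1) = 2.1 + 0.1·0.4 = 2.14.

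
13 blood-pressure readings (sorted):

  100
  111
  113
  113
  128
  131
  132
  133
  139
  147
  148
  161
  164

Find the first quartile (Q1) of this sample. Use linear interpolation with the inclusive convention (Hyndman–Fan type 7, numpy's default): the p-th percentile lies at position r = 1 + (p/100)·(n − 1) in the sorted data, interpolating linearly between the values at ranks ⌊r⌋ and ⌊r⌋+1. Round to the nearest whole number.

113

n = 13.
r = 1 + (25/100)·(13 − 1) = 1 + 3 = 4.
r is an integer, so P25 is the value at rank 4: 113.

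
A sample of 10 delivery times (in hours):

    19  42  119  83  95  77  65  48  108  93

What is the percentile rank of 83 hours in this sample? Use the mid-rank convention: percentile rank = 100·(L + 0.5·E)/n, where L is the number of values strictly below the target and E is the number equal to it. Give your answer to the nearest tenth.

Sorted: 19, 42, 48, 65, 77, 83, 93, 95, 108, 119.
Count below 83: L = 5; count equal: E = 1; n = 10.
Percentile rank = 100·(5 + 0.5·1)/10 = 100·5.5/10 = 55.

55.0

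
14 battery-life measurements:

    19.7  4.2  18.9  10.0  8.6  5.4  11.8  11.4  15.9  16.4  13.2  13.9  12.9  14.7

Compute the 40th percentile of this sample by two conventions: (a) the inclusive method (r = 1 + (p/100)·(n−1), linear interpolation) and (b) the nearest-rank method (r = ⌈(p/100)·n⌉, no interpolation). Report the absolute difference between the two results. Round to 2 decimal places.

0.22

Sorted: 4.2, 5.4, 8.6, 10.0, 11.4, 11.8, 12.9, 13.2, 13.9, 14.7, 15.9, 16.4, 18.9, 19.7.
n = 14.
(a) r = 6.2; between ranks 6 (11.8) and 7 (12.9): 12.02.
(b) the nearest-rank method: rank 6 → 11.8.
|12.02 − 11.8| = 0.22.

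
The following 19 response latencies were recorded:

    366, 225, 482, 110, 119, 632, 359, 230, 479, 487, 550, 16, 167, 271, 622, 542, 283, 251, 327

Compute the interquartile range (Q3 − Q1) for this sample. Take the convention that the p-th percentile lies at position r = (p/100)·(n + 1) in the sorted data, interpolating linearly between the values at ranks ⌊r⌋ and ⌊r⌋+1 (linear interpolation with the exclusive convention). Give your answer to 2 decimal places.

Sorted: 16, 110, 119, 167, 225, 230, 251, 271, 283, 327, 359, 366, 479, 482, 487, 542, 550, 622, 632.
n = 19.
P25: r = 5 (integer) → 225.
P75: r = 15 (integer) → 487.
Difference: 487 − 225 = 262.

262.00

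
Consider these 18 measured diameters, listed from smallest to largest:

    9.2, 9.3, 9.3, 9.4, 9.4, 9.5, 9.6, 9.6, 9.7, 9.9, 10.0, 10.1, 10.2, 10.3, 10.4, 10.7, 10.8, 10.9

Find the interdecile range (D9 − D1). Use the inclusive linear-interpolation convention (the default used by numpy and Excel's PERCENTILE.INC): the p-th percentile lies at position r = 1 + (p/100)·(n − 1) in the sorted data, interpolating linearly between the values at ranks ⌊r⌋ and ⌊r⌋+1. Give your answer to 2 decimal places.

1.43

n = 18.
P10: r = 2.7; ranks 2–3 are 9.3, 9.3; interpolating gives 9.3.
P90: r = 16.3; ranks 16–17 are 10.7, 10.8; interpolating gives 10.73.
Difference: 10.73 − 9.3 = 1.43.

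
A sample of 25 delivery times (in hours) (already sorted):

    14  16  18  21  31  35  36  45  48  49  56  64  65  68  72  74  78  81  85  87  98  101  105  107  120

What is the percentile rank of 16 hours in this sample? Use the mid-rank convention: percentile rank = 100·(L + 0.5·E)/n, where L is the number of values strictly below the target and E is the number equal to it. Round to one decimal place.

6.0

Count below 16: L = 1; count equal: E = 1; n = 25.
Percentile rank = 100·(1 + 0.5·1)/25 = 100·1.5/25 = 6.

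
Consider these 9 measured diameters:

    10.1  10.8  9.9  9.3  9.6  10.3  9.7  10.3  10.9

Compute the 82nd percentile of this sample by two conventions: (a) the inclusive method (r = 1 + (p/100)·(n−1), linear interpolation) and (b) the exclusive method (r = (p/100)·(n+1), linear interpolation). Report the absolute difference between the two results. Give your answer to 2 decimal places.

Sorted: 9.3, 9.6, 9.7, 9.9, 10.1, 10.3, 10.3, 10.8, 10.9.
n = 9.
(a) r = 7.56; between ranks 7 (10.3) and 8 (10.8): 10.58.
(b) r = 8.2; between ranks 8 (10.8) and 9 (10.9): 10.82.
|10.58 − 10.82| = 0.24.

0.24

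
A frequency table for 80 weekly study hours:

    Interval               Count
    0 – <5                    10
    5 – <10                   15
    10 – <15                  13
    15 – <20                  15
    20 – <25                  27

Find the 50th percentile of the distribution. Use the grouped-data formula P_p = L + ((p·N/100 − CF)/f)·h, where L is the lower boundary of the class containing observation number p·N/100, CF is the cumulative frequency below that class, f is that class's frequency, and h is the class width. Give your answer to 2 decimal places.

15.67

N = 80; target position k = 50/100 · 80 = 40.
Cumulative frequencies: 10, 25, 38, 53, 80.
Observation 40 falls in the class 15 – <20.
L = 15, CF = 38, f = 15, h = 5.
P50 = 15 + ((40 − 38)/15)·5 = 15 + 0.666667 = 15.6667.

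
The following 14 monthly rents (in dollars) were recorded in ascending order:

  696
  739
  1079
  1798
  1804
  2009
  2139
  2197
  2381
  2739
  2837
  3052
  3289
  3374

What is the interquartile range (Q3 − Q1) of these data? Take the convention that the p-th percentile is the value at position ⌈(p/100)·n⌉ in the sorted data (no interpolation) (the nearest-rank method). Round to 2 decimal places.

1039.00

n = 14.
P25: rank ⌈25/100·14⌉ = 4 → 1798.
P75: rank ⌈75/100·14⌉ = 11 → 2837.
Difference: 2837 − 1798 = 1039.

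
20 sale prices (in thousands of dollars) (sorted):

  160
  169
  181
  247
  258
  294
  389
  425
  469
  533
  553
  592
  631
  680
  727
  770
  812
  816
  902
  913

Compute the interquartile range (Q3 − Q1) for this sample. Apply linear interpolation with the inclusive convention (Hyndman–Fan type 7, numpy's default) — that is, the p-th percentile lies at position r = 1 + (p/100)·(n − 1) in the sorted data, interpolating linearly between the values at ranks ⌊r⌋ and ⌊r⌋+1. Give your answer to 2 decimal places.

n = 20.
P25: r = 5.75; ranks 5–6 are 258, 294; interpolating gives 285.
P75: r = 15.25; ranks 15–16 are 727, 770; interpolating gives 737.75.
Difference: 737.75 − 285 = 452.75.

452.75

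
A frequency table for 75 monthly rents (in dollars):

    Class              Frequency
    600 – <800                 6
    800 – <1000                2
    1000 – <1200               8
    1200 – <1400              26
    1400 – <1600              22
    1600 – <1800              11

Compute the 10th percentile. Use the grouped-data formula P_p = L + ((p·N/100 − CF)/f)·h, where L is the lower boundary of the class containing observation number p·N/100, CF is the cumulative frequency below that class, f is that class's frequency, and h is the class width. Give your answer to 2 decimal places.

N = 75; target position k = 10/100 · 75 = 7.5.
Cumulative frequencies: 6, 8, 16, 42, 64, 75.
Observation 7.5 falls in the class 800 – <1000.
L = 800, CF = 6, f = 2, h = 200.
P10 = 800 + ((7.5 − 6)/2)·200 = 800 + 150 = 950.

950.00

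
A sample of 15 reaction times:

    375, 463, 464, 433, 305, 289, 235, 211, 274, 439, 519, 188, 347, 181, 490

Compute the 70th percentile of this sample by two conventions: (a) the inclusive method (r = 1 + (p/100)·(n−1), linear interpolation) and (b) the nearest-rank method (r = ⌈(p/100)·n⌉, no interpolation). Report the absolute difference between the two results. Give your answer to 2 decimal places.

Sorted: 181, 188, 211, 235, 274, 289, 305, 347, 375, 433, 439, 463, 464, 490, 519.
n = 15.
(a) r = 10.8; between ranks 10 (433) and 11 (439): 437.8.
(b) the nearest-rank method: rank 11 → 439.
|437.8 − 439| = 1.2.

1.20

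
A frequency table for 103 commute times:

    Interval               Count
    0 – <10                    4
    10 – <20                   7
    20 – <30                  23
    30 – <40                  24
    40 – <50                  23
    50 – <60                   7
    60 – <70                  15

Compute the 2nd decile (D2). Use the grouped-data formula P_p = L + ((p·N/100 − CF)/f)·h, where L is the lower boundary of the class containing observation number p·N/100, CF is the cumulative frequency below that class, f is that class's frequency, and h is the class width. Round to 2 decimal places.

N = 103; target position k = 20/100 · 103 = 20.6.
Cumulative frequencies: 4, 11, 34, 58, 81, 88, 103.
Observation 20.6 falls in the class 20 – <30.
L = 20, CF = 11, f = 23, h = 10.
P20 = 20 + ((20.6 − 11)/23)·10 = 20 + 4.17391 = 24.1739.

24.17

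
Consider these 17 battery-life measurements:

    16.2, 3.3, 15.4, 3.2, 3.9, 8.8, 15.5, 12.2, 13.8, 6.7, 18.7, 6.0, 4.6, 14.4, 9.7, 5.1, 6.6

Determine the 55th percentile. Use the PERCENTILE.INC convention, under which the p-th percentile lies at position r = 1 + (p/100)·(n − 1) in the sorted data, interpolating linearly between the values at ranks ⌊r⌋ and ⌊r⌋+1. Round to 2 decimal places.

9.52

Sorted: 3.2, 3.3, 3.9, 4.6, 5.1, 6.0, 6.6, 6.7, 8.8, 9.7, 12.2, 13.8, 14.4, 15.4, 15.5, 16.2, 18.7.
n = 17.
r = 1 + (55/100)·(17 − 1) = 1 + 8.8 = 9.8.
Rank 9 is 8.8 and rank 10 is 9.7.
Interpolate: 8.8 + 0.8·(9.7 − 8.8) = 8.8 + 0.8·0.9 = 9.52.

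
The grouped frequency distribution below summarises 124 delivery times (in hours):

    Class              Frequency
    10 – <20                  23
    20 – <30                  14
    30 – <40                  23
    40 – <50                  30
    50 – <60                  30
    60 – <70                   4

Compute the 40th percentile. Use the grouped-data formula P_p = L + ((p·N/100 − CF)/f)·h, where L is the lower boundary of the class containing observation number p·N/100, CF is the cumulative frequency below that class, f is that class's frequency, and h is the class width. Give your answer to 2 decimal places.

35.48

N = 124; target position k = 40/100 · 124 = 49.6.
Cumulative frequencies: 23, 37, 60, 90, 120, 124.
Observation 49.6 falls in the class 30 – <40.
L = 30, CF = 37, f = 23, h = 10.
P40 = 30 + ((49.6 − 37)/23)·10 = 30 + 5.47826 = 35.4783.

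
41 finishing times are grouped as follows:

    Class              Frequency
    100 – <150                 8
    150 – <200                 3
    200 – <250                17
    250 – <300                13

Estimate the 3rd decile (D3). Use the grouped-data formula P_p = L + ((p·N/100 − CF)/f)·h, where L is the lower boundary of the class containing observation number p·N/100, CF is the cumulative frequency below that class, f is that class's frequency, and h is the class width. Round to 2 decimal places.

N = 41; target position k = 30/100 · 41 = 12.3.
Cumulative frequencies: 8, 11, 28, 41.
Observation 12.3 falls in the class 200 – <250.
L = 200, CF = 11, f = 17, h = 50.
P30 = 200 + ((12.3 − 11)/17)·50 = 200 + 3.82353 = 203.824.

203.82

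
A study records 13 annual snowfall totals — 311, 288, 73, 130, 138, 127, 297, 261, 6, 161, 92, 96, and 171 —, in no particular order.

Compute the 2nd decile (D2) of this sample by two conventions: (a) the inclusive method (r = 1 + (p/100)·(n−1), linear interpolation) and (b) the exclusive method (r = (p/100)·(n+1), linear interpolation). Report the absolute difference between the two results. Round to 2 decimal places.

Sorted: 6, 73, 92, 96, 127, 130, 138, 161, 171, 261, 288, 297, 311.
n = 13.
(a) r = 3.4; between ranks 3 (92) and 4 (96): 93.6.
(b) r = 2.8; between ranks 2 (73) and 3 (92): 88.2.
|93.6 − 88.2| = 5.4.

5.40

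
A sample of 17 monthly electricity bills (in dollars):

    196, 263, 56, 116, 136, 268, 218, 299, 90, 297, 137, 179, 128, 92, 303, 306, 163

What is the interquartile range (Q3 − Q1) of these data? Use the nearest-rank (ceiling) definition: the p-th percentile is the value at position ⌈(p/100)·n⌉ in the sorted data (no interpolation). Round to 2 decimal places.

140.00

Sorted: 56, 90, 92, 116, 128, 136, 137, 163, 179, 196, 218, 263, 268, 297, 299, 303, 306.
n = 17.
P25: rank ⌈25/100·17⌉ = 5 → 128.
P75: rank ⌈75/100·17⌉ = 13 → 268.
Difference: 268 − 128 = 140.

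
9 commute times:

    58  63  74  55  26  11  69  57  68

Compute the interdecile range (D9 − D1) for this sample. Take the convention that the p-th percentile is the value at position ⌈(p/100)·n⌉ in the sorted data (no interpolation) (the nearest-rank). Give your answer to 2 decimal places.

Sorted: 11, 26, 55, 57, 58, 63, 68, 69, 74.
n = 9.
P10: rank ⌈10/100·9⌉ = 1 → 11.
P90: rank ⌈90/100·9⌉ = 9 → 74.
Difference: 74 − 11 = 63.

63.00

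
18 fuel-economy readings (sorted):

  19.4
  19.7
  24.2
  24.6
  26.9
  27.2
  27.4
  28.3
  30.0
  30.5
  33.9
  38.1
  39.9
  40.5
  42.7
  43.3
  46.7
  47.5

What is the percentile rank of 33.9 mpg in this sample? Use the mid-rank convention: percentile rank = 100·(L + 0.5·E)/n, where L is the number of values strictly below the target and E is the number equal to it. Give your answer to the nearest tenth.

58.3

Count below 33.9: L = 10; count equal: E = 1; n = 18.
Percentile rank = 100·(10 + 0.5·1)/18 = 100·10.5/18 = 58.33.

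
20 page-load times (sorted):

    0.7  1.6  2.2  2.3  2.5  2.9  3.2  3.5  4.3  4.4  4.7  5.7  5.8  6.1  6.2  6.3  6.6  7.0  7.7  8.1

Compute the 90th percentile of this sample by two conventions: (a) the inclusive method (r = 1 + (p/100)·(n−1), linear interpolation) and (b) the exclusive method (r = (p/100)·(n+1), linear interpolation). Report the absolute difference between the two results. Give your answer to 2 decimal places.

n = 20.
(a) r = 18.1; between ranks 18 (7.0) and 19 (7.7): 7.07.
(b) r = 18.9; between ranks 18 (7.0) and 19 (7.7): 7.63.
|7.07 − 7.63| = 0.56.

0.56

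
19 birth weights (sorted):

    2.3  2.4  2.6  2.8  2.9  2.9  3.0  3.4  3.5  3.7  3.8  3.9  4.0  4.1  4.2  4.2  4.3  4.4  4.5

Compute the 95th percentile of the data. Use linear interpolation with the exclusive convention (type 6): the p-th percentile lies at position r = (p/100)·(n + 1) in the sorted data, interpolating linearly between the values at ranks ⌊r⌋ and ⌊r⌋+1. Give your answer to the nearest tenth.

n = 19.
r = (95/100)·(19 + 1) = 19.
r is an integer, so P95 is the value at rank 19: 4.5.

4.5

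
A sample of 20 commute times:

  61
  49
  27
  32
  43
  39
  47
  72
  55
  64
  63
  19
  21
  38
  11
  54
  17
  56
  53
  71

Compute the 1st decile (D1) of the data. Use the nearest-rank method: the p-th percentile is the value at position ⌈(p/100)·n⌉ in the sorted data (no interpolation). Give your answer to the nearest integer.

17

Sorted: 11, 17, 19, 21, 27, 32, 38, 39, 43, 47, 49, 53, 54, 55, 56, 61, 63, 64, 71, 72.
n = 20.
Position = ⌈10/100 · 20⌉ = ⌈2⌉ = 2.
The value at rank 2 is 17.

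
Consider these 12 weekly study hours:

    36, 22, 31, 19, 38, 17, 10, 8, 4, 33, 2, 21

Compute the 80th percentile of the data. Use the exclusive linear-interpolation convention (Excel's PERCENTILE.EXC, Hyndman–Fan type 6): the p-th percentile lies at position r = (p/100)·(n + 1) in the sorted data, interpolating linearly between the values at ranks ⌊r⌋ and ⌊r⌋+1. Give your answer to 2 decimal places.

34.20

Sorted: 2, 4, 8, 10, 17, 19, 21, 22, 31, 33, 36, 38.
n = 12.
r = (80/100)·(12 + 1) = 10.4.
Rank 10 is 33 and rank 11 is 36.
Interpolate: 33 + 0.4·(36 − 33) = 33 + 0.4·3 = 34.2.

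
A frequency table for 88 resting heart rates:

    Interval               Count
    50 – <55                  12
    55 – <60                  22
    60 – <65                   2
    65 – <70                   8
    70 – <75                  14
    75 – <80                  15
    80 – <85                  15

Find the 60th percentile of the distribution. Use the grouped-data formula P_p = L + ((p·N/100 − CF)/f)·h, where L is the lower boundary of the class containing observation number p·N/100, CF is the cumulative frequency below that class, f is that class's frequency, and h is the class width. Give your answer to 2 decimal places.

73.14

N = 88; target position k = 60/100 · 88 = 52.8.
Cumulative frequencies: 12, 34, 36, 44, 58, 73, 88.
Observation 52.8 falls in the class 70 – <75.
L = 70, CF = 44, f = 14, h = 5.
P60 = 70 + ((52.8 − 44)/14)·5 = 70 + 3.14286 = 73.1429.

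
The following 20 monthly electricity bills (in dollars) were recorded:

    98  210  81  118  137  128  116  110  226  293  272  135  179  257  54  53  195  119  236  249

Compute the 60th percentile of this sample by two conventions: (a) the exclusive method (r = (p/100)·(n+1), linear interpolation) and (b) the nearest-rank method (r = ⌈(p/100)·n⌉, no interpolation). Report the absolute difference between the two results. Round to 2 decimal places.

Sorted: 53, 54, 81, 98, 110, 116, 118, 119, 128, 135, 137, 179, 195, 210, 226, 236, 249, 257, 272, 293.
n = 20.
(a) r = 12.6; between ranks 12 (179) and 13 (195): 188.6.
(b) the nearest-rank method: rank 12 → 179.
|188.6 − 179| = 9.6.

9.60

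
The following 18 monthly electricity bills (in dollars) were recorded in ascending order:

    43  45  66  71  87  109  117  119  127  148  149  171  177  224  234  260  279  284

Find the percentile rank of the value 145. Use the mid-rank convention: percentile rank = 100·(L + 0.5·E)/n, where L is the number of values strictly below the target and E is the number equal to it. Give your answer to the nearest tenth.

50.0

Count below 145: L = 9; count equal: E = 0; n = 18.
Percentile rank = 100·(9 + 0.5·0)/18 = 100·9/18 = 50.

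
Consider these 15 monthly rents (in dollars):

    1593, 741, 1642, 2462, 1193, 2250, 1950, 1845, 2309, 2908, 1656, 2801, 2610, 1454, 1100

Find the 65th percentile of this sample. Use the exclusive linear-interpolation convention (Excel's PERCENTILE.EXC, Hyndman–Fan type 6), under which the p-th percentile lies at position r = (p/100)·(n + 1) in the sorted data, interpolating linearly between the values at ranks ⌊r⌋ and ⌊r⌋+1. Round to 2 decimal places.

2273.60

Sorted: 741, 1100, 1193, 1454, 1593, 1642, 1656, 1845, 1950, 2250, 2309, 2462, 2610, 2801, 2908.
n = 15.
r = (65/100)·(15 + 1) = 10.4.
Rank 10 is 2250 and rank 11 is 2309.
Interpolate: 2250 + 0.4·(2309 − 2250) = 2250 + 0.4·59 = 2273.6.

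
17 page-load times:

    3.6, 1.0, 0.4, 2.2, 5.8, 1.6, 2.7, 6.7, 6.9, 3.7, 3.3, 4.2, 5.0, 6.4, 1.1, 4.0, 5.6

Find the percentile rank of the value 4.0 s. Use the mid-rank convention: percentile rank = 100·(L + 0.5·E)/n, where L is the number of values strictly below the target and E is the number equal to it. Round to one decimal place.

55.9

Sorted: 0.4, 1.0, 1.1, 1.6, 2.2, 2.7, 3.3, 3.6, 3.7, 4.0, 4.2, 5.0, 5.6, 5.8, 6.4, 6.7, 6.9.
Count below 4.0: L = 9; count equal: E = 1; n = 17.
Percentile rank = 100·(9 + 0.5·1)/17 = 100·9.5/17 = 55.88.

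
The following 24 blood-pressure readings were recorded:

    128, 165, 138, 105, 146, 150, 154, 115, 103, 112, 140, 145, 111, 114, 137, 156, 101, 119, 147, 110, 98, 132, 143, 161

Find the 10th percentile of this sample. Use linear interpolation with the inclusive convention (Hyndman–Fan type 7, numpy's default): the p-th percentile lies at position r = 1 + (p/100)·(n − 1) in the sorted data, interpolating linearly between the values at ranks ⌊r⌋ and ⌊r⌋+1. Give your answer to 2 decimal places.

103.60

Sorted: 98, 101, 103, 105, 110, 111, 112, 114, 115, 119, 128, 132, 137, 138, 140, 143, 145, 146, 147, 150, 154, 156, 161, 165.
n = 24.
r = 1 + (10/100)·(24 − 1) = 1 + 2.3 = 3.3.
Rank 3 is 103 and rank 4 is 105.
Interpolate: 103 + 0.3·(105 − 103) = 103 + 0.3·2 = 103.6.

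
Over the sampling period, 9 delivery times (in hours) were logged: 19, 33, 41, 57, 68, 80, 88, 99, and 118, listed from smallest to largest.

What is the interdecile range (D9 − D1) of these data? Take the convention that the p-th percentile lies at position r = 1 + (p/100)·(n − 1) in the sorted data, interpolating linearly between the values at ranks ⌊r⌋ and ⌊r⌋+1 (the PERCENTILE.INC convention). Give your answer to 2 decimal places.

72.60

n = 9.
P10: r = 1.8; ranks 1–2 are 19, 33; interpolating gives 30.2.
P90: r = 8.2; ranks 8–9 are 99, 118; interpolating gives 102.8.
Difference: 102.8 − 30.2 = 72.6.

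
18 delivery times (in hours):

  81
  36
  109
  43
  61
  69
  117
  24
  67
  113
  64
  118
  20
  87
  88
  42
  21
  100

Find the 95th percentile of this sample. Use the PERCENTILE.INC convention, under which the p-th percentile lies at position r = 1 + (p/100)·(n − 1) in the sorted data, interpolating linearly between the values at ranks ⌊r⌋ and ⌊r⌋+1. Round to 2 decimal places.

117.15

Sorted: 20, 21, 24, 36, 42, 43, 61, 64, 67, 69, 81, 87, 88, 100, 109, 113, 117, 118.
n = 18.
r = 1 + (95/100)·(18 − 1) = 1 + 16.15 = 17.15.
Rank 17 is 117 and rank 18 is 118.
Interpolate: 117 + 0.15·(118 − 117) = 117 + 0.15·1 = 117.15.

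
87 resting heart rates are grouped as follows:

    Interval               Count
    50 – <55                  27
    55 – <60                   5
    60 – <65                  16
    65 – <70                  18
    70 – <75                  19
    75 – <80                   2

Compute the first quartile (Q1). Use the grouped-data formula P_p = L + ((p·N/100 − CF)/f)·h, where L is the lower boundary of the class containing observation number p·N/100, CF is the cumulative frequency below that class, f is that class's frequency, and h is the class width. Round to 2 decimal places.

N = 87; target position k = 25/100 · 87 = 21.75.
Cumulative frequencies: 27, 32, 48, 66, 85, 87.
Observation 21.75 falls in the class 50 – <55.
L = 50, CF = 0, f = 27, h = 5.
P25 = 50 + ((21.75 − 0)/27)·5 = 50 + 4.02778 = 54.0278.

54.03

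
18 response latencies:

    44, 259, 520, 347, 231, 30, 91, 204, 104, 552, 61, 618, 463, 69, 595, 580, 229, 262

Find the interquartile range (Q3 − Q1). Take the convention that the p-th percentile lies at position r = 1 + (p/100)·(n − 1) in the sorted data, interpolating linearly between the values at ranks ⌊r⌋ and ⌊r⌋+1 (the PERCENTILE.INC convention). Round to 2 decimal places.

Sorted: 30, 44, 61, 69, 91, 104, 204, 229, 231, 259, 262, 347, 463, 520, 552, 580, 595, 618.
n = 18.
P25: r = 5.25; ranks 5–6 are 91, 104; interpolating gives 94.25.
P75: r = 13.75; ranks 13–14 are 463, 520; interpolating gives 505.75.
Difference: 505.75 − 94.25 = 411.5.

411.50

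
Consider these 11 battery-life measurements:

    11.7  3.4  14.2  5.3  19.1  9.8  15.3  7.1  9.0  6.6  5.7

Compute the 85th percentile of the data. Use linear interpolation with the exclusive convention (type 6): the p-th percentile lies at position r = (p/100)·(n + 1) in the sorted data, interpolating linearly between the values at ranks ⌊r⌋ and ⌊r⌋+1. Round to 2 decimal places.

16.06

Sorted: 3.4, 5.3, 5.7, 6.6, 7.1, 9.0, 9.8, 11.7, 14.2, 15.3, 19.1.
n = 11.
r = (85/100)·(11 + 1) = 10.2.
Rank 10 is 15.3 and rank 11 is 19.1.
Interpolate: 15.3 + 0.2·(19.1 − 15.3) = 15.3 + 0.2·3.8 = 16.06.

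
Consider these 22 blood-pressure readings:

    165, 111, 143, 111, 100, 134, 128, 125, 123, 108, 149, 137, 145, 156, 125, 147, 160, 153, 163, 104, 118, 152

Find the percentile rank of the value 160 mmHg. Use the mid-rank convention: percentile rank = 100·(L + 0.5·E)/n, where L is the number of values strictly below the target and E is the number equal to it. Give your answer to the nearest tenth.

Sorted: 100, 104, 108, 111, 111, 118, 123, 125, 125, 128, 134, 137, 143, 145, 147, 149, 152, 153, 156, 160, 163, 165.
Count below 160: L = 19; count equal: E = 1; n = 22.
Percentile rank = 100·(19 + 0.5·1)/22 = 100·19.5/22 = 88.64.

88.6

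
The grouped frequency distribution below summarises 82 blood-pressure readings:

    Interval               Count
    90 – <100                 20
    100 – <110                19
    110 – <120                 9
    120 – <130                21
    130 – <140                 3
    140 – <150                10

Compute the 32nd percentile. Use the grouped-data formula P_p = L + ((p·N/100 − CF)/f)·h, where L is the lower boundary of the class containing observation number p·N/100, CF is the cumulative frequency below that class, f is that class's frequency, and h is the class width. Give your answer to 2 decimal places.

103.28

N = 82; target position k = 32/100 · 82 = 26.24.
Cumulative frequencies: 20, 39, 48, 69, 72, 82.
Observation 26.24 falls in the class 100 – <110.
L = 100, CF = 20, f = 19, h = 10.
P32 = 100 + ((26.24 − 20)/19)·10 = 100 + 3.28421 = 103.284.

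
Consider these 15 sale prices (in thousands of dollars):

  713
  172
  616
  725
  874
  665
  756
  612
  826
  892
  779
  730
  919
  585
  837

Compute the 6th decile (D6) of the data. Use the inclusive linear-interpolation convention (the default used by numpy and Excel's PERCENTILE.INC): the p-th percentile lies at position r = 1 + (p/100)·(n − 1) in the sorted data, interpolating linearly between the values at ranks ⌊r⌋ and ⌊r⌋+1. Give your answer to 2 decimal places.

765.20

Sorted: 172, 585, 612, 616, 665, 713, 725, 730, 756, 779, 826, 837, 874, 892, 919.
n = 15.
r = 1 + (60/100)·(15 − 1) = 1 + 8.4 = 9.4.
Rank 9 is 756 and rank 10 is 779.
Interpolate: 756 + 0.4·(779 − 756) = 756 + 0.4·23 = 765.2.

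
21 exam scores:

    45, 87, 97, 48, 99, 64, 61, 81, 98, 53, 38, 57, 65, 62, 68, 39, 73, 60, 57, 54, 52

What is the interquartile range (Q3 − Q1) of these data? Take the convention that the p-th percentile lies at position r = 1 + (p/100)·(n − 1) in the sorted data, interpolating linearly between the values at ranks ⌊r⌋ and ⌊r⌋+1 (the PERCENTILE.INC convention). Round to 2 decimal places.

Sorted: 38, 39, 45, 48, 52, 53, 54, 57, 57, 60, 61, 62, 64, 65, 68, 73, 81, 87, 97, 98, 99.
n = 21.
P25: r = 6 (integer) → 53.
P75: r = 16 (integer) → 73.
Difference: 73 − 53 = 20.

20.00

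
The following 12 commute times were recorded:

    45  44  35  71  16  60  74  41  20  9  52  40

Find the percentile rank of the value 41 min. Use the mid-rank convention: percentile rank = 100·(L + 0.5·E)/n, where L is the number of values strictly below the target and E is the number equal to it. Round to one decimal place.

45.8

Sorted: 9, 16, 20, 35, 40, 41, 44, 45, 52, 60, 71, 74.
Count below 41: L = 5; count equal: E = 1; n = 12.
Percentile rank = 100·(5 + 0.5·1)/12 = 100·5.5/12 = 45.83.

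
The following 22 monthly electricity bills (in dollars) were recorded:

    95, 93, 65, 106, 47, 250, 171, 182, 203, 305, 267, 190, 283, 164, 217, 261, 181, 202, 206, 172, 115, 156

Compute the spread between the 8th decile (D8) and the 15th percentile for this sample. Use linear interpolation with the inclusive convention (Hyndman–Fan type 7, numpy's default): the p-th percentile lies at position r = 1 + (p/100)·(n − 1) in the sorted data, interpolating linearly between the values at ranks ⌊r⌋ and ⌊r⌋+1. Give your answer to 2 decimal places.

146.75

Sorted: 47, 65, 93, 95, 106, 115, 156, 164, 171, 172, 181, 182, 190, 202, 203, 206, 217, 250, 261, 267, 283, 305.
n = 22.
P15: r = 4.15; ranks 4–5 are 95, 106; interpolating gives 96.65.
P80: r = 17.8; ranks 17–18 are 217, 250; interpolating gives 243.4.
Difference: 243.4 − 96.65 = 146.75.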